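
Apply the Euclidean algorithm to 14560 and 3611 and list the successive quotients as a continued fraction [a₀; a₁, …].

⌊14560/3611⌋ = 4, remainder 116
⌊3611/116⌋ = 31, remainder 15
⌊116/15⌋ = 7, remainder 11
⌊15/11⌋ = 1, remainder 4
⌊11/4⌋ = 2, remainder 3
⌊4/3⌋ = 1, remainder 1
⌊3/1⌋ = 3, remainder 0

[4; 31, 7, 1, 2, 1, 3]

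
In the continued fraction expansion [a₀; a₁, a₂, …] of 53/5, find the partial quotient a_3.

2

53 ÷ 5 → quotient 10, remainder 3
5 ÷ 3 → quotient 1, remainder 2
3 ÷ 2 → quotient 1, remainder 1
2 ÷ 1 → quotient 2, remainder 0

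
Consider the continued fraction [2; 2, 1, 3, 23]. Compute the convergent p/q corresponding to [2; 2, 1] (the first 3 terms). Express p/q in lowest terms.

Work from the innermost term outward:
Start with 1.
2 + 1/(1/1) = 2 + 1/1 = 3/1
2 + 1/(3/1) = 2 + 1/3 = 7/3

7/3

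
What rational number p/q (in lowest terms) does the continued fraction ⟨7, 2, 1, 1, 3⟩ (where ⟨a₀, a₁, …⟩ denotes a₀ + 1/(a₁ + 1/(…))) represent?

a_0 = 7: 7/1
a_1 = 2: 15/2
a_2 = 1: 22/3
a_3 = 1: 37/5
a_4 = 3: 133/18

133/18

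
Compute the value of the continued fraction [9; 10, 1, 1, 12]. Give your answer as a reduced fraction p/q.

Compute successive convergents:
a_0 = 9: 9/1
a_1 = 10: 91/10
a_2 = 1: 100/11
a_3 = 1: 191/21
a_4 = 12: 2392/263

2392/263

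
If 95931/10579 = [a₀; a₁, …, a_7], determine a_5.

Run the Euclidean algorithm, recording each quotient:
95931 = 9·10579 + 720, so a_0 = 9
10579 = 14·720 + 499, so a_1 = 14
720 = 1·499 + 221, so a_2 = 1
499 = 2·221 + 57, so a_3 = 2
221 = 3·57 + 50, so a_4 = 3
57 = 1·50 + 7, so a_5 = 1

1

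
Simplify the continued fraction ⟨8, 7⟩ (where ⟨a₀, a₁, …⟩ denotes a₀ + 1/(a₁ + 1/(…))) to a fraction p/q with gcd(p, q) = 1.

Work from the innermost term outward:
Start with 7.
8 + 1/(7/1) = 8 + 1/7 = 57/7

57/7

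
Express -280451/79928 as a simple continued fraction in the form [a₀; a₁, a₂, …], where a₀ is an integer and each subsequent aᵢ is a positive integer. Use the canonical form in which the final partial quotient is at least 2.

-280451 = -4·79928 + 39261, so a_0 = -4
79928 = 2·39261 + 1406, so a_1 = 2
39261 = 27·1406 + 1299, so a_2 = 27
1406 = 1·1299 + 107, so a_3 = 1
1299 = 12·107 + 15, so a_4 = 12
107 = 7·15 + 2, so a_5 = 7
15 = 7·2 + 1, so a_6 = 7
2 = 2·1 + 0, so a_7 = 2

[-4; 2, 27, 1, 12, 7, 7, 2]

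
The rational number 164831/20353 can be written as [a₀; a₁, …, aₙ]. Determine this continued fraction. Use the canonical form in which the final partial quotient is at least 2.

164831 ÷ 20353 → quotient 8, remainder 2007
20353 ÷ 2007 → quotient 10, remainder 283
2007 ÷ 283 → quotient 7, remainder 26
283 ÷ 26 → quotient 10, remainder 23
26 ÷ 23 → quotient 1, remainder 3
23 ÷ 3 → quotient 7, remainder 2
3 ÷ 2 → quotient 1, remainder 1
2 ÷ 1 → quotient 2, remainder 0

[8; 10, 7, 10, 1, 7, 1, 2]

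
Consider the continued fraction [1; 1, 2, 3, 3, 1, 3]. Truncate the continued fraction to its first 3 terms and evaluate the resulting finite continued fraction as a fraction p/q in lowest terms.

5/3

a_0 = 1: 1/1
a_1 = 1: 2/1
a_2 = 2: 5/3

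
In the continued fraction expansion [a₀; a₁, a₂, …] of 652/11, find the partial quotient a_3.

2

652 ÷ 11 → quotient 59, remainder 3
11 ÷ 3 → quotient 3, remainder 2
3 ÷ 2 → quotient 1, remainder 1
2 ÷ 1 → quotient 2, remainder 0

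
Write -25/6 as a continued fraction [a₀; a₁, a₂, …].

-25 ÷ 6 → quotient -5, remainder 5
6 ÷ 5 → quotient 1, remainder 1
5 ÷ 1 → quotient 5, remainder 0

[-5; 1, 5]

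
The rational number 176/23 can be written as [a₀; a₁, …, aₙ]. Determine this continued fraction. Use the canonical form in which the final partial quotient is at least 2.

Repeatedly divide and take the remainder:
176 = 7·23 + 15, so a_0 = 7
23 = 1·15 + 8, so a_1 = 1
15 = 1·8 + 7, so a_2 = 1
8 = 1·7 + 1, so a_3 = 1
7 = 7·1 + 0, so a_4 = 7

[7; 1, 1, 1, 7]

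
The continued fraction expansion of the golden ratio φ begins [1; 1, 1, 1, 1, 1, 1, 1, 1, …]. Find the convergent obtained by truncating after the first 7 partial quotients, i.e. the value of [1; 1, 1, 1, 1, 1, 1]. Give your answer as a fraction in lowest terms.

a_0 = 1: 1/1
a_1 = 1: 2/1
a_2 = 1: 3/2
a_3 = 1: 5/3
a_4 = 1: 8/5
a_5 = 1: 13/8
a_6 = 1: 21/13

21/13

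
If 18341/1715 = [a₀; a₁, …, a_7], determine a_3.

3

18341 = 10·1715 + 1191, so a_0 = 10
1715 = 1·1191 + 524, so a_1 = 1
1191 = 2·524 + 143, so a_2 = 2
524 = 3·143 + 95, so a_3 = 3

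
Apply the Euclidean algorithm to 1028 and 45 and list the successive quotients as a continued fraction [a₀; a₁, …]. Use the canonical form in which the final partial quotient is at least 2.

Run the Euclidean algorithm, recording each quotient:
1028 = 22·45 + 38, so a_0 = 22
45 = 1·38 + 7, so a_1 = 1
38 = 5·7 + 3, so a_2 = 5
7 = 2·3 + 1, so a_3 = 2
3 = 3·1 + 0, so a_4 = 3

[22; 1, 5, 2, 3]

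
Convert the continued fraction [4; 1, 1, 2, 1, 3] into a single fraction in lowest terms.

119/26

Start with 3.
1 + 1/(3/1) = 1 + 1/3 = 4/3
2 + 1/(4/3) = 2 + 3/4 = 11/4
1 + 1/(11/4) = 1 + 4/11 = 15/11
1 + 1/(15/11) = 1 + 11/15 = 26/15
4 + 1/(26/15) = 4 + 15/26 = 119/26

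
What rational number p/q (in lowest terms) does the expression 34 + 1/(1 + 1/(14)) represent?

Use the convergent recurrence hₖ = aₖ·hₖ₋₁ + hₖ₋₂ (and likewise for the denominators kₖ):
a_0 = 34: 34/1
a_1 = 1: 35/1
a_2 = 14: 524/15

524/15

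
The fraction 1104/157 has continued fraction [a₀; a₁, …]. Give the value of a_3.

2

1104 ÷ 157 → quotient 7, remainder 5
157 ÷ 5 → quotient 31, remainder 2
5 ÷ 2 → quotient 2, remainder 1
2 ÷ 1 → quotient 2, remainder 0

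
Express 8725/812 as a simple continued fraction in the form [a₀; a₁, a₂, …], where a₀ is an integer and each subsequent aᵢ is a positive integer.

[10; 1, 2, 1, 11, 1, 15]

8725 ÷ 812 → quotient 10, remainder 605
812 ÷ 605 → quotient 1, remainder 207
605 ÷ 207 → quotient 2, remainder 191
207 ÷ 191 → quotient 1, remainder 16
191 ÷ 16 → quotient 11, remainder 15
16 ÷ 15 → quotient 1, remainder 1
15 ÷ 1 → quotient 15, remainder 0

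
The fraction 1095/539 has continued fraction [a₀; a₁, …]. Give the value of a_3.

Apply division with remainder until the remainder is 0:
⌊1095/539⌋ = 2, remainder 17
⌊539/17⌋ = 31, remainder 12
⌊17/12⌋ = 1, remainder 5
⌊12/5⌋ = 2, remainder 2

2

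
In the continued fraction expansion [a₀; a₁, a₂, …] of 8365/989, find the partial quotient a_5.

2

Apply division with remainder until the remainder is 0:
⌊8365/989⌋ = 8, remainder 453
⌊989/453⌋ = 2, remainder 83
⌊453/83⌋ = 5, remainder 38
⌊83/38⌋ = 2, remainder 7
⌊38/7⌋ = 5, remainder 3
⌊7/3⌋ = 2, remainder 1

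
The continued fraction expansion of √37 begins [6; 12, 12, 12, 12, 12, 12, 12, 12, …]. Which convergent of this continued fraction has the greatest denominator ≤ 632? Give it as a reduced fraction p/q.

882/145

a_0 = 6: 6/1  (≤ bound)
a_1 = 12: 73/12  (≤ bound)
a_2 = 12: 882/145  (≤ bound)
a_3 = 12: 10657/1752  (> 632, stop)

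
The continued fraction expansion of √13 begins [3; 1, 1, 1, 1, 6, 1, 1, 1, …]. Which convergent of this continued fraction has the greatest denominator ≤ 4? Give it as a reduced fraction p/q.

11/3

a_0 = 3: 3/1  (≤ bound)
a_1 = 1: 4/1  (≤ bound)
a_2 = 1: 7/2  (≤ bound)
a_3 = 1: 11/3  (≤ bound)
a_4 = 1: 18/5  (> 4, stop)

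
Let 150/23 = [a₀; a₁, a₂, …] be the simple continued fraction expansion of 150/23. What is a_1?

1

Apply division with remainder until the remainder is 0:
⌊150/23⌋ = 6, remainder 12
⌊23/12⌋ = 1, remainder 11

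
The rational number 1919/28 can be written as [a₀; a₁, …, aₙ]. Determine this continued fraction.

1919 ÷ 28 → quotient 68, remainder 15
28 ÷ 15 → quotient 1, remainder 13
15 ÷ 13 → quotient 1, remainder 2
13 ÷ 2 → quotient 6, remainder 1
2 ÷ 1 → quotient 2, remainder 0

[68; 1, 1, 6, 2]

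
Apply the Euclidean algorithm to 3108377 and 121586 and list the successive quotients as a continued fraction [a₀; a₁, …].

[25; 1, 1, 3, 3, 51, 51, 2]

Repeatedly divide and take the remainder:
3108377 ÷ 121586 → quotient 25, remainder 68727
121586 ÷ 68727 → quotient 1, remainder 52859
68727 ÷ 52859 → quotient 1, remainder 15868
52859 ÷ 15868 → quotient 3, remainder 5255
15868 ÷ 5255 → quotient 3, remainder 103
5255 ÷ 103 → quotient 51, remainder 2
103 ÷ 2 → quotient 51, remainder 1
2 ÷ 1 → quotient 2, remainder 0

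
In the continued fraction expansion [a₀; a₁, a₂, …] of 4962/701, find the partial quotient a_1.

4962 ÷ 701 → quotient 7, remainder 55
701 ÷ 55 → quotient 12, remainder 41

12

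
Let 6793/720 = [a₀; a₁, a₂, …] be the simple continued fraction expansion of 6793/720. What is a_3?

3

Apply division with remainder until the remainder is 0:
⌊6793/720⌋ = 9, remainder 313
⌊720/313⌋ = 2, remainder 94
⌊313/94⌋ = 3, remainder 31
⌊94/31⌋ = 3, remainder 1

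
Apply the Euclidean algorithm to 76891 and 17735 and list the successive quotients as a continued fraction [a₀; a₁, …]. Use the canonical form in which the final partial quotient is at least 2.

[4; 2, 1, 49, 2, 3, 5, 3]

Apply division with remainder until the remainder is 0:
76891 ÷ 17735 → quotient 4, remainder 5951
17735 ÷ 5951 → quotient 2, remainder 5833
5951 ÷ 5833 → quotient 1, remainder 118
5833 ÷ 118 → quotient 49, remainder 51
118 ÷ 51 → quotient 2, remainder 16
51 ÷ 16 → quotient 3, remainder 3
16 ÷ 3 → quotient 5, remainder 1
3 ÷ 1 → quotient 3, remainder 0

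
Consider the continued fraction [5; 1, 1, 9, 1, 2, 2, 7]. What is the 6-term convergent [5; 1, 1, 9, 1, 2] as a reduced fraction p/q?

337/61

a_0 = 5: 5/1
a_1 = 1: 6/1
a_2 = 1: 11/2
a_3 = 9: 105/19
a_4 = 1: 116/21
a_5 = 2: 337/61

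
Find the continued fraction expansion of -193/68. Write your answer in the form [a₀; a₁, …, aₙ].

[-3; 6, 5, 2]

-193 = -3·68 + 11, so a_0 = -3
68 = 6·11 + 2, so a_1 = 6
11 = 5·2 + 1, so a_2 = 5
2 = 2·1 + 0, so a_3 = 2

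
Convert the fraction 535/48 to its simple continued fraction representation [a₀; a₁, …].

[11; 6, 1, 6]

Run the Euclidean algorithm, recording each quotient:
⌊535/48⌋ = 11, remainder 7
⌊48/7⌋ = 6, remainder 6
⌊7/6⌋ = 1, remainder 1
⌊6/1⌋ = 6, remainder 0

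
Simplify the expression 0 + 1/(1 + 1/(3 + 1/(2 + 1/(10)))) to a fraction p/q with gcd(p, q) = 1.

Compute successive convergents:
a_0 = 0: 0/1
a_1 = 1: 1/1
a_2 = 3: 3/4
a_3 = 2: 7/9
a_4 = 10: 73/94

73/94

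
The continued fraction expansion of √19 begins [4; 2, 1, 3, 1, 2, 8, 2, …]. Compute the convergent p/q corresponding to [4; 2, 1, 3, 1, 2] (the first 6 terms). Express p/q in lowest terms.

170/39

Work from the innermost term outward:
Start with 2.
1 + 1/(2/1) = 1 + 1/2 = 3/2
3 + 1/(3/2) = 3 + 2/3 = 11/3
1 + 1/(11/3) = 1 + 3/11 = 14/11
2 + 1/(14/11) = 2 + 11/14 = 39/14
4 + 1/(39/14) = 4 + 14/39 = 170/39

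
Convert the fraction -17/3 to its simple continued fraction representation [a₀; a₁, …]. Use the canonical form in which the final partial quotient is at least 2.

-17 = -6·3 + 1, so a_0 = -6
3 = 3·1 + 0, so a_1 = 3

[-6; 3]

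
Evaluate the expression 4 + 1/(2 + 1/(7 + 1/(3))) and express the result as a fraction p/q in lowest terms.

210/47

Work from the innermost term outward:
Start with 3.
7 + 1/(3/1) = 7 + 1/3 = 22/3
2 + 1/(22/3) = 2 + 3/22 = 47/22
4 + 1/(47/22) = 4 + 22/47 = 210/47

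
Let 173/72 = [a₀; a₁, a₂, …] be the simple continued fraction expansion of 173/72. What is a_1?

2

⌊173/72⌋ = 2, remainder 29
⌊72/29⌋ = 2, remainder 14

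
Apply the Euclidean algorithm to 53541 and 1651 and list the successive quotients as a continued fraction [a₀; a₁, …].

Apply division with remainder until the remainder is 0:
53541 = 32·1651 + 709, so a_0 = 32
1651 = 2·709 + 233, so a_1 = 2
709 = 3·233 + 10, so a_2 = 3
233 = 23·10 + 3, so a_3 = 23
10 = 3·3 + 1, so a_4 = 3
3 = 3·1 + 0, so a_5 = 3

[32; 2, 3, 23, 3, 3]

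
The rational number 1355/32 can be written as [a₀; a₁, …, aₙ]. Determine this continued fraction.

[42; 2, 1, 10]

⌊1355/32⌋ = 42, remainder 11
⌊32/11⌋ = 2, remainder 10
⌊11/10⌋ = 1, remainder 1
⌊10/1⌋ = 10, remainder 0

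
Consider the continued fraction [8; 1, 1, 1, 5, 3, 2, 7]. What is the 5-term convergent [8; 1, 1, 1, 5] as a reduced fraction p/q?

147/17

Compute successive convergents:
a_0 = 8: 8/1
a_1 = 1: 9/1
a_2 = 1: 17/2
a_3 = 1: 26/3
a_4 = 5: 147/17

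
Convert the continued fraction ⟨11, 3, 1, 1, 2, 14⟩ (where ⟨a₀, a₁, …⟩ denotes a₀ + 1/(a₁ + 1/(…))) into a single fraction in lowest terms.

2921/259

Build up convergents one term at a time:
a_0 = 11: 11/1
a_1 = 3: 34/3
a_2 = 1: 45/4
a_3 = 1: 79/7
a_4 = 2: 203/18
a_5 = 14: 2921/259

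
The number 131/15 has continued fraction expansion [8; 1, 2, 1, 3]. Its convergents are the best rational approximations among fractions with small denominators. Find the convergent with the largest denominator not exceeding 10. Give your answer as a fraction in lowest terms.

35/4

a_0 = 8: 8/1  (≤ bound)
a_1 = 1: 9/1  (≤ bound)
a_2 = 2: 26/3  (≤ bound)
a_3 = 1: 35/4  (≤ bound)
a_4 = 3: 131/15  (> 10, stop)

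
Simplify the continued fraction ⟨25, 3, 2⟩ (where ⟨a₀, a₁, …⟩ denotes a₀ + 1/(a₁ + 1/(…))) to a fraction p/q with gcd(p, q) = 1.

177/7

Compute successive convergents:
a_0 = 25: 25/1
a_1 = 3: 76/3
a_2 = 2: 177/7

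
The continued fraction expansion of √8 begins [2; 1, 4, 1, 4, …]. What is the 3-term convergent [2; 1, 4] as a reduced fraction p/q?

a_0 = 2: 2/1
a_1 = 1: 3/1
a_2 = 4: 14/5

14/5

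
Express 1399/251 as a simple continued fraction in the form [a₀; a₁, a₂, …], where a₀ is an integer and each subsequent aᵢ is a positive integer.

Apply division with remainder until the remainder is 0:
⌊1399/251⌋ = 5, remainder 144
⌊251/144⌋ = 1, remainder 107
⌊144/107⌋ = 1, remainder 37
⌊107/37⌋ = 2, remainder 33
⌊37/33⌋ = 1, remainder 4
⌊33/4⌋ = 8, remainder 1
⌊4/1⌋ = 4, remainder 0

[5; 1, 1, 2, 1, 8, 4]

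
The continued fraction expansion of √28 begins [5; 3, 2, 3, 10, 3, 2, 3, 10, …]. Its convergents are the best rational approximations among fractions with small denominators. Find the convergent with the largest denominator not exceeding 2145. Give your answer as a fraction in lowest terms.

a_0 = 5: 5/1  (≤ bound)
a_1 = 3: 16/3  (≤ bound)
a_2 = 2: 37/7  (≤ bound)
a_3 = 3: 127/24  (≤ bound)
a_4 = 10: 1307/247  (≤ bound)
a_5 = 3: 4048/765  (≤ bound)
a_6 = 2: 9403/1777  (≤ bound)
a_7 = 3: 32257/6096  (> 2145, stop)

9403/1777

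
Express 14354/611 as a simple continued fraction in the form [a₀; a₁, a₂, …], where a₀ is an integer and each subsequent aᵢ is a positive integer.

Run the Euclidean algorithm, recording each quotient:
⌊14354/611⌋ = 23, remainder 301
⌊611/301⌋ = 2, remainder 9
⌊301/9⌋ = 33, remainder 4
⌊9/4⌋ = 2, remainder 1
⌊4/1⌋ = 4, remainder 0

[23; 2, 33, 2, 4]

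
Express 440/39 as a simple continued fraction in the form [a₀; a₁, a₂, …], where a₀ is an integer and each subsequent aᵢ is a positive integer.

Repeatedly divide and take the remainder:
⌊440/39⌋ = 11, remainder 11
⌊39/11⌋ = 3, remainder 6
⌊11/6⌋ = 1, remainder 5
⌊6/5⌋ = 1, remainder 1
⌊5/1⌋ = 5, remainder 0

[11; 3, 1, 1, 5]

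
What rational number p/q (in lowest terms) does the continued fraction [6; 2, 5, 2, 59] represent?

Start with 59.
2 + 1/(59/1) = 2 + 1/59 = 119/59
5 + 1/(119/59) = 5 + 59/119 = 654/119
2 + 1/(654/119) = 2 + 119/654 = 1427/654
6 + 1/(1427/654) = 6 + 654/1427 = 9216/1427

9216/1427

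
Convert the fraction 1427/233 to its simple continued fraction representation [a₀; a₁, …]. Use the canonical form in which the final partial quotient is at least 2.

1427 ÷ 233 → quotient 6, remainder 29
233 ÷ 29 → quotient 8, remainder 1
29 ÷ 1 → quotient 29, remainder 0

[6; 8, 29]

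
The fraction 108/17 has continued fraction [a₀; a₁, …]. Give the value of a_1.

2

Apply division with remainder until the remainder is 0:
⌊108/17⌋ = 6, remainder 6
⌊17/6⌋ = 2, remainder 5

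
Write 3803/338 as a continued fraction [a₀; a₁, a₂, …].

[11; 3, 1, 41, 2]

Apply division with remainder until the remainder is 0:
3803 = 11·338 + 85, so a_0 = 11
338 = 3·85 + 83, so a_1 = 3
85 = 1·83 + 2, so a_2 = 1
83 = 41·2 + 1, so a_3 = 41
2 = 2·1 + 0, so a_4 = 2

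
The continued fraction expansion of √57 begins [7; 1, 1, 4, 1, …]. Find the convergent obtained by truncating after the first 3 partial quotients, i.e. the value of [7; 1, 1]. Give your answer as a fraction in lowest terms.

a_0 = 7: 7/1
a_1 = 1: 8/1
a_2 = 1: 15/2

15/2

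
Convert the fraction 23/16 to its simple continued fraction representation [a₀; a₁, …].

[1; 2, 3, 2]

Repeatedly divide and take the remainder:
23 = 1·16 + 7, so a_0 = 1
16 = 2·7 + 2, so a_1 = 2
7 = 3·2 + 1, so a_2 = 3
2 = 2·1 + 0, so a_3 = 2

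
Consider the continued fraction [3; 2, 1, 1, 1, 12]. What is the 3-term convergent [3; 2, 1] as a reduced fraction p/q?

10/3

Use the convergent recurrence hₖ = aₖ·hₖ₋₁ + hₖ₋₂ (and likewise for the denominators kₖ):
a_0 = 3: 3/1
a_1 = 2: 7/2
a_2 = 1: 10/3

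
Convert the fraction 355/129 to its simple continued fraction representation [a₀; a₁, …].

⌊355/129⌋ = 2, remainder 97
⌊129/97⌋ = 1, remainder 32
⌊97/32⌋ = 3, remainder 1
⌊32/1⌋ = 32, remainder 0

[2; 1, 3, 32]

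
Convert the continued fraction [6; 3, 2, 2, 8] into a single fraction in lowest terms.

a_0 = 6: 6/1
a_1 = 3: 19/3
a_2 = 2: 44/7
a_3 = 2: 107/17
a_4 = 8: 900/143

900/143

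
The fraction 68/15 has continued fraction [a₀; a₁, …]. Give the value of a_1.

1

68 ÷ 15 → quotient 4, remainder 8
15 ÷ 8 → quotient 1, remainder 7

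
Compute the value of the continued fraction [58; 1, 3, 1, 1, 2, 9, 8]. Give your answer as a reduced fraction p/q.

102928/1751

Start with 8.
9 + 1/(8/1) = 9 + 1/8 = 73/8
2 + 1/(73/8) = 2 + 8/73 = 154/73
1 + 1/(154/73) = 1 + 73/154 = 227/154
1 + 1/(227/154) = 1 + 154/227 = 381/227
3 + 1/(381/227) = 3 + 227/381 = 1370/381
1 + 1/(1370/381) = 1 + 381/1370 = 1751/1370
58 + 1/(1751/1370) = 58 + 1370/1751 = 102928/1751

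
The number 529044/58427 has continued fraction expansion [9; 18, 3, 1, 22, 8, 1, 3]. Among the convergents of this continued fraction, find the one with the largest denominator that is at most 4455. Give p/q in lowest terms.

a_0 = 9: 9/1  (≤ bound)
a_1 = 18: 163/18  (≤ bound)
a_2 = 3: 498/55  (≤ bound)
a_3 = 1: 661/73  (≤ bound)
a_4 = 22: 15040/1661  (≤ bound)
a_5 = 8: 120981/13361  (> 4455, stop)

15040/1661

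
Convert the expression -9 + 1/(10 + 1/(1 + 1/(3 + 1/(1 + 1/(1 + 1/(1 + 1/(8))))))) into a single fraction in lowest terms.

-11624/1305

a_0 = -9: -9/1
a_1 = 10: -89/10
a_2 = 1: -98/11
a_3 = 3: -383/43
a_4 = 1: -481/54
a_5 = 1: -864/97
a_6 = 1: -1345/151
a_7 = 8: -11624/1305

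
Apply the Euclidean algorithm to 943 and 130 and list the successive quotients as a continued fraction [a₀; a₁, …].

[7; 3, 1, 15, 2]

Repeatedly divide and take the remainder:
943 ÷ 130 → quotient 7, remainder 33
130 ÷ 33 → quotient 3, remainder 31
33 ÷ 31 → quotient 1, remainder 2
31 ÷ 2 → quotient 15, remainder 1
2 ÷ 1 → quotient 2, remainder 0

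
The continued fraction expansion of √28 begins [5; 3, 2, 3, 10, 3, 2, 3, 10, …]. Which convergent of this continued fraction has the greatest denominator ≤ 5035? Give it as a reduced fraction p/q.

a_0 = 5: 5/1  (≤ bound)
a_1 = 3: 16/3  (≤ bound)
a_2 = 2: 37/7  (≤ bound)
a_3 = 3: 127/24  (≤ bound)
a_4 = 10: 1307/247  (≤ bound)
a_5 = 3: 4048/765  (≤ bound)
a_6 = 2: 9403/1777  (≤ bound)
a_7 = 3: 32257/6096  (> 5035, stop)

9403/1777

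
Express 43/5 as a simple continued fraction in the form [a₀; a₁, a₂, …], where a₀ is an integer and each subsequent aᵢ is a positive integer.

Repeatedly divide and take the remainder:
43 = 8·5 + 3, so a_0 = 8
5 = 1·3 + 2, so a_1 = 1
3 = 1·2 + 1, so a_2 = 1
2 = 2·1 + 0, so a_3 = 2

[8; 1, 1, 2]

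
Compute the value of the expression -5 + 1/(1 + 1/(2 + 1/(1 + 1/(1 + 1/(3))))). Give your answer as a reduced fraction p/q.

-107/25

a_0 = -5: -5/1
a_1 = 1: -4/1
a_2 = 2: -13/3
a_3 = 1: -17/4
a_4 = 1: -30/7
a_5 = 3: -107/25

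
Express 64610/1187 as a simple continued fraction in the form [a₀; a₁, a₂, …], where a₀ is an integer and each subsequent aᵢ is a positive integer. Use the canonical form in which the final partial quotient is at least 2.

Repeatedly divide and take the remainder:
64610 ÷ 1187 → quotient 54, remainder 512
1187 ÷ 512 → quotient 2, remainder 163
512 ÷ 163 → quotient 3, remainder 23
163 ÷ 23 → quotient 7, remainder 2
23 ÷ 2 → quotient 11, remainder 1
2 ÷ 1 → quotient 2, remainder 0

[54; 2, 3, 7, 11, 2]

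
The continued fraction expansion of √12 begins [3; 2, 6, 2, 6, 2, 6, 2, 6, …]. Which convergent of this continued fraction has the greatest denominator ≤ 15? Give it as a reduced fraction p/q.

a_0 = 3: 3/1  (≤ bound)
a_1 = 2: 7/2  (≤ bound)
a_2 = 6: 45/13  (≤ bound)
a_3 = 2: 97/28  (> 15, stop)

45/13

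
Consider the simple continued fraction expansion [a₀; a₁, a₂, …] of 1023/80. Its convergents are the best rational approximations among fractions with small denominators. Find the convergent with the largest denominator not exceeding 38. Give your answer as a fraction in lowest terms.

422/33

a_0 = 12: 12/1  (≤ bound)
a_1 = 1: 13/1  (≤ bound)
a_2 = 3: 51/4  (≤ bound)
a_3 = 1: 64/5  (≤ bound)
a_4 = 2: 179/14  (≤ bound)
a_5 = 2: 422/33  (≤ bound)
a_6 = 2: 1023/80  (> 38, stop)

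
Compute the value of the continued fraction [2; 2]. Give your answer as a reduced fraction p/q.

Compute successive convergents:
a_0 = 2: 2/1
a_1 = 2: 5/2

5/2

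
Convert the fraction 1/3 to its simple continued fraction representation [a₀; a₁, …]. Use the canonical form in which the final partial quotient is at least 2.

[0; 3]

1 ÷ 3 → quotient 0, remainder 1
3 ÷ 1 → quotient 3, remainder 0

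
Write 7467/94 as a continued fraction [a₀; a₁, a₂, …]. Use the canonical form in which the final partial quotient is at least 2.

[79; 2, 3, 2, 2, 2]

Run the Euclidean algorithm, recording each quotient:
⌊7467/94⌋ = 79, remainder 41
⌊94/41⌋ = 2, remainder 12
⌊41/12⌋ = 3, remainder 5
⌊12/5⌋ = 2, remainder 2
⌊5/2⌋ = 2, remainder 1
⌊2/1⌋ = 2, remainder 0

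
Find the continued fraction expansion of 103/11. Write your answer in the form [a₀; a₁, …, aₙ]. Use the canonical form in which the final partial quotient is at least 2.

103 ÷ 11 → quotient 9, remainder 4
11 ÷ 4 → quotient 2, remainder 3
4 ÷ 3 → quotient 1, remainder 1
3 ÷ 1 → quotient 3, remainder 0

[9; 2, 1, 3]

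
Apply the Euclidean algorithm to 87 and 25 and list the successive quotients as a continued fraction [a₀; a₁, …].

87 = 3·25 + 12, so a_0 = 3
25 = 2·12 + 1, so a_1 = 2
12 = 12·1 + 0, so a_2 = 12

[3; 2, 12]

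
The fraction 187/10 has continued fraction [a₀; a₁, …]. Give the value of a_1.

187 ÷ 10 → quotient 18, remainder 7
10 ÷ 7 → quotient 1, remainder 3

1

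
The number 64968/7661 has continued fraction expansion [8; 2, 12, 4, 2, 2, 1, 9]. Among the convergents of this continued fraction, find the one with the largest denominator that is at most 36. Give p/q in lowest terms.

a_0 = 8: 8/1  (≤ bound)
a_1 = 2: 17/2  (≤ bound)
a_2 = 12: 212/25  (≤ bound)
a_3 = 4: 865/102  (> 36, stop)

212/25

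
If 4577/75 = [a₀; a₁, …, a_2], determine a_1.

37

Apply division with remainder until the remainder is 0:
4577 ÷ 75 → quotient 61, remainder 2
75 ÷ 2 → quotient 37, remainder 1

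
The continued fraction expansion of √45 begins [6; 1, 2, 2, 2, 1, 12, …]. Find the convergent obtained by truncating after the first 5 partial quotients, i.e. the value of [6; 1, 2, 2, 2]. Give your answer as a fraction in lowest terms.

Work from the innermost term outward:
Start with 2.
2 + 1/(2/1) = 2 + 1/2 = 5/2
2 + 1/(5/2) = 2 + 2/5 = 12/5
1 + 1/(12/5) = 1 + 5/12 = 17/12
6 + 1/(17/12) = 6 + 12/17 = 114/17

114/17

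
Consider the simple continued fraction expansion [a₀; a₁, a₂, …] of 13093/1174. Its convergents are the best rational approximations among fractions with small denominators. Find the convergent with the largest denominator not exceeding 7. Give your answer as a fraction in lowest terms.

78/7

a_0 = 11: 11/1  (≤ bound)
a_1 = 6: 67/6  (≤ bound)
a_2 = 1: 78/7  (≤ bound)
a_3 = 1: 145/13  (> 7, stop)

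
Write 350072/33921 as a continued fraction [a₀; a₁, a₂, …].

[10; 3, 8, 7, 2, 1, 60]

350072 ÷ 33921 → quotient 10, remainder 10862
33921 ÷ 10862 → quotient 3, remainder 1335
10862 ÷ 1335 → quotient 8, remainder 182
1335 ÷ 182 → quotient 7, remainder 61
182 ÷ 61 → quotient 2, remainder 60
61 ÷ 60 → quotient 1, remainder 1
60 ÷ 1 → quotient 60, remainder 0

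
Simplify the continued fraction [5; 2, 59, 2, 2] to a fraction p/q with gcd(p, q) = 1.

a_0 = 5: 5/1
a_1 = 2: 11/2
a_2 = 59: 654/119
a_3 = 2: 1319/240
a_4 = 2: 3292/599

3292/599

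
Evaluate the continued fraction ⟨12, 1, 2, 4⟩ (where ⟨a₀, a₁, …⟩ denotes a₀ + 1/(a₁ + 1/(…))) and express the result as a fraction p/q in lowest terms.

a_0 = 12: 12/1
a_1 = 1: 13/1
a_2 = 2: 38/3
a_3 = 4: 165/13

165/13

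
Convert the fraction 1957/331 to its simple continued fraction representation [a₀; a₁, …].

Run the Euclidean algorithm, recording each quotient:
1957 ÷ 331 → quotient 5, remainder 302
331 ÷ 302 → quotient 1, remainder 29
302 ÷ 29 → quotient 10, remainder 12
29 ÷ 12 → quotient 2, remainder 5
12 ÷ 5 → quotient 2, remainder 2
5 ÷ 2 → quotient 2, remainder 1
2 ÷ 1 → quotient 2, remainder 0

[5; 1, 10, 2, 2, 2, 2]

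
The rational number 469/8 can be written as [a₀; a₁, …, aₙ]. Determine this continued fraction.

469 = 58·8 + 5, so a_0 = 58
8 = 1·5 + 3, so a_1 = 1
5 = 1·3 + 2, so a_2 = 1
3 = 1·2 + 1, so a_3 = 1
2 = 2·1 + 0, so a_4 = 2

[58; 1, 1, 1, 2]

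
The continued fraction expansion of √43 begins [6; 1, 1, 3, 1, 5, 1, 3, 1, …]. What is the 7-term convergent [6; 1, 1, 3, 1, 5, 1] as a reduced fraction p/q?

400/61

Start with 1.
5 + 1/(1/1) = 5 + 1/1 = 6/1
1 + 1/(6/1) = 1 + 1/6 = 7/6
3 + 1/(7/6) = 3 + 6/7 = 27/7
1 + 1/(27/7) = 1 + 7/27 = 34/27
1 + 1/(34/27) = 1 + 27/34 = 61/34
6 + 1/(61/34) = 6 + 34/61 = 400/61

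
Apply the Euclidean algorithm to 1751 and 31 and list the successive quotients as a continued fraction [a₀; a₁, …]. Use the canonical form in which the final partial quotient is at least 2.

Run the Euclidean algorithm, recording each quotient:
1751 = 56·31 + 15, so a_0 = 56
31 = 2·15 + 1, so a_1 = 2
15 = 15·1 + 0, so a_2 = 15

[56; 2, 15]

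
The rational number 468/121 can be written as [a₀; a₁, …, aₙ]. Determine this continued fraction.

Run the Euclidean algorithm, recording each quotient:
⌊468/121⌋ = 3, remainder 105
⌊121/105⌋ = 1, remainder 16
⌊105/16⌋ = 6, remainder 9
⌊16/9⌋ = 1, remainder 7
⌊9/7⌋ = 1, remainder 2
⌊7/2⌋ = 3, remainder 1
⌊2/1⌋ = 2, remainder 0

[3; 1, 6, 1, 1, 3, 2]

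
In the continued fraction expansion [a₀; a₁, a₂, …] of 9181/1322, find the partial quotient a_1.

Run the Euclidean algorithm, recording each quotient:
9181 = 6·1322 + 1249, so a_0 = 6
1322 = 1·1249 + 73, so a_1 = 1

1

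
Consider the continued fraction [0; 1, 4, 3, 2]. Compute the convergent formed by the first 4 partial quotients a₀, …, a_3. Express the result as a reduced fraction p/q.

a_0 = 0: 0/1
a_1 = 1: 1/1
a_2 = 4: 4/5
a_3 = 3: 13/16

13/16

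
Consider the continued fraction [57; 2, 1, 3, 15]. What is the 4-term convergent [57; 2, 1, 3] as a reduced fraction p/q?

631/11

a_0 = 57: 57/1
a_1 = 2: 115/2
a_2 = 1: 172/3
a_3 = 3: 631/11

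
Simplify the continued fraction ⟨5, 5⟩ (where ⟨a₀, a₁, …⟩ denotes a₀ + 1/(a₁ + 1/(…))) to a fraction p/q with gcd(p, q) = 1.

26/5

Collapse the nested fraction from the inside out:
Start with 5.
5 + 1/(5/1) = 5 + 1/5 = 26/5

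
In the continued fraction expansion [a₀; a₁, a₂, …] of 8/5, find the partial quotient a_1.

1

⌊8/5⌋ = 1, remainder 3
⌊5/3⌋ = 1, remainder 2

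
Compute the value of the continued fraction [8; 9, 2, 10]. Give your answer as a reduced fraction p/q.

Compute successive convergents:
a_0 = 8: 8/1
a_1 = 9: 73/9
a_2 = 2: 154/19
a_3 = 10: 1613/199

1613/199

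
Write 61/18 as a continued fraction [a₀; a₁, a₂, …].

⌊61/18⌋ = 3, remainder 7
⌊18/7⌋ = 2, remainder 4
⌊7/4⌋ = 1, remainder 3
⌊4/3⌋ = 1, remainder 1
⌊3/1⌋ = 3, remainder 0

[3; 2, 1, 1, 3]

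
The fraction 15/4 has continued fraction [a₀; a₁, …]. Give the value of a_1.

1

15 ÷ 4 → quotient 3, remainder 3
4 ÷ 3 → quotient 1, remainder 1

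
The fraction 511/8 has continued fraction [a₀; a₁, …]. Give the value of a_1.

1

⌊511/8⌋ = 63, remainder 7
⌊8/7⌋ = 1, remainder 1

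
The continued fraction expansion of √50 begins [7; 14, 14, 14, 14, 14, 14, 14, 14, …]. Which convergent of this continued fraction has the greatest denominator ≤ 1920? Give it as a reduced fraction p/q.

1393/197

List convergents until the denominator exceeds the bound:
a_0 = 7: 7/1  (≤ bound)
a_1 = 14: 99/14  (≤ bound)
a_2 = 14: 1393/197  (≤ bound)
a_3 = 14: 19601/2772  (> 1920, stop)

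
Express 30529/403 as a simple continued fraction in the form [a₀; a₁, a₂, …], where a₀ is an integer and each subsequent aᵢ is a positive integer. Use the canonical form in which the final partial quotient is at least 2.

30529 = 75·403 + 304, so a_0 = 75
403 = 1·304 + 99, so a_1 = 1
304 = 3·99 + 7, so a_2 = 3
99 = 14·7 + 1, so a_3 = 14
7 = 7·1 + 0, so a_4 = 7

[75; 1, 3, 14, 7]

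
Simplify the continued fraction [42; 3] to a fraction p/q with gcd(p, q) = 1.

Work from the innermost term outward:
Start with 3.
42 + 1/(3/1) = 42 + 1/3 = 127/3

127/3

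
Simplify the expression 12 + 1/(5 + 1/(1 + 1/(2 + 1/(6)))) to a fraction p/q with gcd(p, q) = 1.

1315/108

Start with 6.
2 + 1/(6/1) = 2 + 1/6 = 13/6
1 + 1/(13/6) = 1 + 6/13 = 19/13
5 + 1/(19/13) = 5 + 13/19 = 108/19
12 + 1/(108/19) = 12 + 19/108 = 1315/108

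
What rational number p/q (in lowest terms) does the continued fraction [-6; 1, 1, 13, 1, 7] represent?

Starting at the tail and folding back:
Start with 7.
1 + 1/(7/1) = 1 + 1/7 = 8/7
13 + 1/(8/7) = 13 + 7/8 = 111/8
1 + 1/(111/8) = 1 + 8/111 = 119/111
1 + 1/(119/111) = 1 + 111/119 = 230/119
-6 + 1/(230/119) = -6 + 119/230 = -1261/230

-1261/230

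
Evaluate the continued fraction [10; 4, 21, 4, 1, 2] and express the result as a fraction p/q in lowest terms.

Collapse the nested fraction from the inside out:
Start with 2.
1 + 1/(2/1) = 1 + 1/2 = 3/2
4 + 1/(3/2) = 4 + 2/3 = 14/3
21 + 1/(14/3) = 21 + 3/14 = 297/14
4 + 1/(297/14) = 4 + 14/297 = 1202/297
10 + 1/(1202/297) = 10 + 297/1202 = 12317/1202

12317/1202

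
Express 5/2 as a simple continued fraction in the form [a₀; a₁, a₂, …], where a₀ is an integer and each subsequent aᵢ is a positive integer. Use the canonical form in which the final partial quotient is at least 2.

5 = 2·2 + 1, so a_0 = 2
2 = 2·1 + 0, so a_1 = 2

[2; 2]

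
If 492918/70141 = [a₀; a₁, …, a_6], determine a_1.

492918 ÷ 70141 → quotient 7, remainder 1931
70141 ÷ 1931 → quotient 36, remainder 625

36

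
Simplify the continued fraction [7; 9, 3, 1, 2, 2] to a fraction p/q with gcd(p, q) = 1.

Work from the innermost term outward:
Start with 2.
2 + 1/(2/1) = 2 + 1/2 = 5/2
1 + 1/(5/2) = 1 + 2/5 = 7/5
3 + 1/(7/5) = 3 + 5/7 = 26/7
9 + 1/(26/7) = 9 + 7/26 = 241/26
7 + 1/(241/26) = 7 + 26/241 = 1713/241

1713/241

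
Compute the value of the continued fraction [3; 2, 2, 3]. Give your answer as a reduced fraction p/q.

Start with 3.
2 + 1/(3/1) = 2 + 1/3 = 7/3
2 + 1/(7/3) = 2 + 3/7 = 17/7
3 + 1/(17/7) = 3 + 7/17 = 58/17

58/17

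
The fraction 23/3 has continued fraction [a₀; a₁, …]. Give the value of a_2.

Run the Euclidean algorithm, recording each quotient:
23 ÷ 3 → quotient 7, remainder 2
3 ÷ 2 → quotient 1, remainder 1
2 ÷ 1 → quotient 2, remainder 0

2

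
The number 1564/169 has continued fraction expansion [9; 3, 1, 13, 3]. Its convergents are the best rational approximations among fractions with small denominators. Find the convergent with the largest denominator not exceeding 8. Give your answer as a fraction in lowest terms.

a_0 = 9: 9/1  (≤ bound)
a_1 = 3: 28/3  (≤ bound)
a_2 = 1: 37/4  (≤ bound)
a_3 = 13: 509/55  (> 8, stop)

37/4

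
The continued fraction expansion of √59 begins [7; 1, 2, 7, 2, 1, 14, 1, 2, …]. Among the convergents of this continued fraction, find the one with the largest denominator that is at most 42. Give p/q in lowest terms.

a_0 = 7: 7/1  (≤ bound)
a_1 = 1: 8/1  (≤ bound)
a_2 = 2: 23/3  (≤ bound)
a_3 = 7: 169/22  (≤ bound)
a_4 = 2: 361/47  (> 42, stop)

169/22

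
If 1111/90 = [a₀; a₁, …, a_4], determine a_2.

⌊1111/90⌋ = 12, remainder 31
⌊90/31⌋ = 2, remainder 28
⌊31/28⌋ = 1, remainder 3

1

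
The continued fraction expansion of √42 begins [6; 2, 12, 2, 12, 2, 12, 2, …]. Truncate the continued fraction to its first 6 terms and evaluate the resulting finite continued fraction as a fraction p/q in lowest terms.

a_0 = 6: 6/1
a_1 = 2: 13/2
a_2 = 12: 162/25
a_3 = 2: 337/52
a_4 = 12: 4206/649
a_5 = 2: 8749/1350

8749/1350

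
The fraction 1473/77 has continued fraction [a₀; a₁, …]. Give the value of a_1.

Run the Euclidean algorithm, recording each quotient:
1473 ÷ 77 → quotient 19, remainder 10
77 ÷ 10 → quotient 7, remainder 7

7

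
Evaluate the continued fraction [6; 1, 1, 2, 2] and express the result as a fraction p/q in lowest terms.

Start with 2.
2 + 1/(2/1) = 2 + 1/2 = 5/2
1 + 1/(5/2) = 1 + 2/5 = 7/5
1 + 1/(7/5) = 1 + 5/7 = 12/7
6 + 1/(12/7) = 6 + 7/12 = 79/12

79/12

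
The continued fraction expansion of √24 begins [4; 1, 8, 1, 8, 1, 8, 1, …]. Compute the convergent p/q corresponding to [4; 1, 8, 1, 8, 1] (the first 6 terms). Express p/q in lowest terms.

Start with 1.
8 + 1/(1/1) = 8 + 1/1 = 9/1
1 + 1/(9/1) = 1 + 1/9 = 10/9
8 + 1/(10/9) = 8 + 9/10 = 89/10
1 + 1/(89/10) = 1 + 10/89 = 99/89
4 + 1/(99/89) = 4 + 89/99 = 485/99

485/99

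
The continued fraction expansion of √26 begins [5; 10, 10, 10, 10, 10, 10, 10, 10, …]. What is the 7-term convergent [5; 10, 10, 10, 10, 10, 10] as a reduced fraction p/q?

Compute successive convergents:
a_0 = 5: 5/1
a_1 = 10: 51/10
a_2 = 10: 515/101
a_3 = 10: 5201/1020
a_4 = 10: 52525/10301
a_5 = 10: 530451/104030
a_6 = 10: 5357035/1050601

5357035/1050601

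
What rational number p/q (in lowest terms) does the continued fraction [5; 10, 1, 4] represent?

275/54

Use the convergent recurrence hₖ = aₖ·hₖ₋₁ + hₖ₋₂ (and likewise for the denominators kₖ):
a_0 = 5: 5/1
a_1 = 10: 51/10
a_2 = 1: 56/11
a_3 = 4: 275/54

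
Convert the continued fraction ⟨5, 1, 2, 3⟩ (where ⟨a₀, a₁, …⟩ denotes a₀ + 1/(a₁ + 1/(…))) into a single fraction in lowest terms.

a_0 = 5: 5/1
a_1 = 1: 6/1
a_2 = 2: 17/3
a_3 = 3: 57/10

57/10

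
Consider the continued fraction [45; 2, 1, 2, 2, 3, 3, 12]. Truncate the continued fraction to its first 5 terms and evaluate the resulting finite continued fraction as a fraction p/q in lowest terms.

862/19

Build up convergents one term at a time:
a_0 = 45: 45/1
a_1 = 2: 91/2
a_2 = 1: 136/3
a_3 = 2: 363/8
a_4 = 2: 862/19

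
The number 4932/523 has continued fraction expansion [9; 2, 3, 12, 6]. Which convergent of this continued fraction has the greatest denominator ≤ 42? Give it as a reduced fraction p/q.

66/7

a_0 = 9: 9/1  (≤ bound)
a_1 = 2: 19/2  (≤ bound)
a_2 = 3: 66/7  (≤ bound)
a_3 = 12: 811/86  (> 42, stop)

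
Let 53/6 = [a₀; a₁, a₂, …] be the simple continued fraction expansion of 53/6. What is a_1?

53 = 8·6 + 5, so a_0 = 8
6 = 1·5 + 1, so a_1 = 1

1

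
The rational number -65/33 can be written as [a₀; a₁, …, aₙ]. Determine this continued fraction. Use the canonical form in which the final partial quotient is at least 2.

Repeatedly divide and take the remainder:
-65 ÷ 33 → quotient -2, remainder 1
33 ÷ 1 → quotient 33, remainder 0

[-2; 33]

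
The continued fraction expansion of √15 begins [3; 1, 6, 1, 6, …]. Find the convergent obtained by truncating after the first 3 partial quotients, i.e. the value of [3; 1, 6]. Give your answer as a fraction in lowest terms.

27/7

Collapse the nested fraction from the inside out:
Start with 6.
1 + 1/(6/1) = 1 + 1/6 = 7/6
3 + 1/(7/6) = 3 + 6/7 = 27/7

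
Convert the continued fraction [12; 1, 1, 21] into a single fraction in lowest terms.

538/43

a_0 = 12: 12/1
a_1 = 1: 13/1
a_2 = 1: 25/2
a_3 = 21: 538/43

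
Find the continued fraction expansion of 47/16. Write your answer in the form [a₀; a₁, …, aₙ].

Run the Euclidean algorithm, recording each quotient:
⌊47/16⌋ = 2, remainder 15
⌊16/15⌋ = 1, remainder 1
⌊15/1⌋ = 15, remainder 0

[2; 1, 15]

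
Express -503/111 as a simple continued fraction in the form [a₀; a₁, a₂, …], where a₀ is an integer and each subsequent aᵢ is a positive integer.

-503 ÷ 111 → quotient -5, remainder 52
111 ÷ 52 → quotient 2, remainder 7
52 ÷ 7 → quotient 7, remainder 3
7 ÷ 3 → quotient 2, remainder 1
3 ÷ 1 → quotient 3, remainder 0

[-5; 2, 7, 2, 3]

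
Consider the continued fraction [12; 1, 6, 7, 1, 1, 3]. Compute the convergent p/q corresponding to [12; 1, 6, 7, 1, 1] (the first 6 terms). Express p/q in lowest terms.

1376/107

Starting at the tail and folding back:
Start with 1.
1 + 1/(1/1) = 1 + 1/1 = 2/1
7 + 1/(2/1) = 7 + 1/2 = 15/2
6 + 1/(15/2) = 6 + 2/15 = 92/15
1 + 1/(92/15) = 1 + 15/92 = 107/92
12 + 1/(107/92) = 12 + 92/107 = 1376/107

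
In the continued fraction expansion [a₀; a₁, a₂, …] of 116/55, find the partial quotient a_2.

6

⌊116/55⌋ = 2, remainder 6
⌊55/6⌋ = 9, remainder 1
⌊6/1⌋ = 6, remainder 0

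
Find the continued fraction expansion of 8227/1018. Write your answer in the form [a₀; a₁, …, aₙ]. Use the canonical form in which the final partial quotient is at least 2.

Repeatedly divide and take the remainder:
8227 = 8·1018 + 83, so a_0 = 8
1018 = 12·83 + 22, so a_1 = 12
83 = 3·22 + 17, so a_2 = 3
22 = 1·17 + 5, so a_3 = 1
17 = 3·5 + 2, so a_4 = 3
5 = 2·2 + 1, so a_5 = 2
2 = 2·1 + 0, so a_6 = 2

[8; 12, 3, 1, 3, 2, 2]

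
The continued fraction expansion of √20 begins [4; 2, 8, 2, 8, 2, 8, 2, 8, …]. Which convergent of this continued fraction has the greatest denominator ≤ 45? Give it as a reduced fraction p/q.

161/36

a_0 = 4: 4/1  (≤ bound)
a_1 = 2: 9/2  (≤ bound)
a_2 = 8: 76/17  (≤ bound)
a_3 = 2: 161/36  (≤ bound)
a_4 = 8: 1364/305  (> 45, stop)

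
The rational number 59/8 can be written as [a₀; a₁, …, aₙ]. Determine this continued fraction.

59 ÷ 8 → quotient 7, remainder 3
8 ÷ 3 → quotient 2, remainder 2
3 ÷ 2 → quotient 1, remainder 1
2 ÷ 1 → quotient 2, remainder 0

[7; 2, 1, 2]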